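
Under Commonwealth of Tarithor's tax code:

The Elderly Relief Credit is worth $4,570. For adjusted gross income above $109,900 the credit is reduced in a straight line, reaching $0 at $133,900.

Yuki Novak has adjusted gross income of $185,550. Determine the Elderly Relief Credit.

Elderly Relief Credit: $185,550 is at or above $133,900, so the credit is $0.

$0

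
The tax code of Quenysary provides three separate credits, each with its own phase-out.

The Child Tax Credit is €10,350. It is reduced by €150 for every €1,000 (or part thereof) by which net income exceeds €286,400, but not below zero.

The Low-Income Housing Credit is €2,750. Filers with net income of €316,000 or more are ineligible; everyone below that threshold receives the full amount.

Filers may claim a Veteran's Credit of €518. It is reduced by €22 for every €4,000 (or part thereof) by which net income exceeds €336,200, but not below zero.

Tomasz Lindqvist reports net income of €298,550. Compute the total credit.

Child Tax Credit: income exceeds €286,400 by €12,150, which is 13 full-or-partial €1,000 increments; reduction = 13 × €150 = €1,950, leaving €8,400.
Low-Income Housing Credit: €298,550 is below the €316,000 cutoff, so the full €2,750 applies.
Veteran's Credit: €298,550 is at or below the €336,200 threshold, so the full €518 applies.
Total: €8,400 + €2,750 + €518 = €11,668.

€11,668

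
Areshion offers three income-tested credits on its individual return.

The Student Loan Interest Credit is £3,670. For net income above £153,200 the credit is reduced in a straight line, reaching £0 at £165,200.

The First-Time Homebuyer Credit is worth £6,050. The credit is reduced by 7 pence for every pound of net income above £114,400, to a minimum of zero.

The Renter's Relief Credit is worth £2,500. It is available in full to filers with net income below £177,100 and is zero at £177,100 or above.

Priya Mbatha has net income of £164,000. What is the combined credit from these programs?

Student Loan Interest Credit: £164,000 is £10,800 into a £12,000 phase-out range, leaving 1,200/12,000 of the credit: £3,670 × 1,200/12,000 = £367.
First-Time Homebuyer Credit: 7% of the £49,600 excess over £114,400 is £3,472; credit = £6,050 − £3,472 = £2,578.
Renter's Relief Credit: £164,000 is below the £177,100 cutoff, so the full £2,500 applies.
Total: £367 + £2,578 + £2,500 = £5,445.

£5,445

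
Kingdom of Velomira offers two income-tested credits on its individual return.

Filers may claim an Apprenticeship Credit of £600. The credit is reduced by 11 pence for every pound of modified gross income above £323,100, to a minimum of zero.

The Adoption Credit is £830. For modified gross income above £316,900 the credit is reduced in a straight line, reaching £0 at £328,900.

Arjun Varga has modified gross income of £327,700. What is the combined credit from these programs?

Apprenticeship Credit: 11% of the £4,600 excess over £323,100 is £506; credit = £600 − £506 = £94.
Adoption Credit: £327,700 is £10,800 into a £12,000 phase-out range, leaving 1,200/12,000 of the credit: £830 × 1,200/12,000 = £83.
Total: £94 + £83 = £177.

£177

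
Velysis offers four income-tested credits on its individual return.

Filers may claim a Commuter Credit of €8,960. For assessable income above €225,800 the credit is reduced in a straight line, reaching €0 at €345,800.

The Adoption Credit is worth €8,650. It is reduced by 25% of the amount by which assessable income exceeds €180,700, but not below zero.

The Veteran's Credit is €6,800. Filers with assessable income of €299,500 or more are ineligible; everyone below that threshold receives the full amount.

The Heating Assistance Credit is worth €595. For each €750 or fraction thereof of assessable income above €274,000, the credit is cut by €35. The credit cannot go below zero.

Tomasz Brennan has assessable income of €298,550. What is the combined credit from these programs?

€10,328

Commuter Credit: €298,550 is €72,750 into a €120,000 phase-out range, leaving 47,250/120,000 of the credit: €8,960 × 47,250/120,000 = €3,528.
Adoption Credit: 25% of the €117,850 excess over €180,700 is €29,462.50 ≥ base, so the credit is €0.
Veteran's Credit: €298,550 is below the €299,500 cutoff, so the full €6,800 applies.
Heating Assistance Credit: income exceeds €274,000 by €24,550 → 33 increments × €35 = €1,155 ≥ base, so the credit is €0.
Total: €3,528 + €0 + €6,800 + €0 = €10,328.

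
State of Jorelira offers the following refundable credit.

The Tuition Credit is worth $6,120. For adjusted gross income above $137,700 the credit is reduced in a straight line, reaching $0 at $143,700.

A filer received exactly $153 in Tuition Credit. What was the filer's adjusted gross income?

$143,550

$153 is 153/6,120 of the full $6,120, so 5,967/6,120 of the $6,000 range has been used: income = $137,700 + $6,000 × 5,967/6,120 = $143,550.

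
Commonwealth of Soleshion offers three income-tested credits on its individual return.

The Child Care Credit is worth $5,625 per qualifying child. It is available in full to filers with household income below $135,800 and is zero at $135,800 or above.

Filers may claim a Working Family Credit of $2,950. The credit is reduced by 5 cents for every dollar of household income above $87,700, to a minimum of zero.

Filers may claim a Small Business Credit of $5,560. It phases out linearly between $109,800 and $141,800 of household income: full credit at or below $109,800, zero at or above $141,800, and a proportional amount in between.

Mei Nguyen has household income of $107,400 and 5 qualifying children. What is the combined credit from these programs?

Child Care Credit: base = 5 × $5,625 = $28,125. $107,400 is below the $135,800 cutoff, so the full $28,125 applies.
Working Family Credit: 5% of the $19,700 excess over $87,700 is $985; credit = $2,950 − $985 = $1,965.
Small Business Credit: $107,400 is at or below the $109,800 threshold, so the full $5,560 applies.
Total: $28,125 + $1,965 + $5,560 = $35,650.

$35,650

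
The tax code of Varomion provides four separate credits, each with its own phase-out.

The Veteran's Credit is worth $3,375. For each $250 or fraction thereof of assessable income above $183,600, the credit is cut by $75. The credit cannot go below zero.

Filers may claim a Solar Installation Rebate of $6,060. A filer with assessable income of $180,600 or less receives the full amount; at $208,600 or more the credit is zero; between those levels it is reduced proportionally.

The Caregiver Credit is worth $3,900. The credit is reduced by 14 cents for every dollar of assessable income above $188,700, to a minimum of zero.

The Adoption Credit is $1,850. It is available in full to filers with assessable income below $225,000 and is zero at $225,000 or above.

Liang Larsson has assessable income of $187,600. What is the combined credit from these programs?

Veteran's Credit: income exceeds $183,600 by $4,000, which is 16 full-or-partial $250 increments; reduction = 16 × $75 = $1,200, leaving $2,175.
Solar Installation Rebate: $187,600 is $7,000 into a $28,000 phase-out range, leaving 21,000/28,000 of the credit: $6,060 × 21,000/28,000 = $4,545.
Caregiver Credit: $187,600 is at or below the $188,700 threshold, so the full $3,900 applies.
Adoption Credit: $187,600 is below the $225,000 cutoff, so the full $1,850 applies.
Total: $2,175 + $4,545 + $3,900 + $1,850 = $12,470.

$12,470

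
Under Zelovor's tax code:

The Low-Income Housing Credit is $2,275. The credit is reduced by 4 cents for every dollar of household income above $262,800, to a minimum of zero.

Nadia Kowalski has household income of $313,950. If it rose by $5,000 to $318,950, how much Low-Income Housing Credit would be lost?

$200

At $313,950 — 4% of the $51,150 excess over $262,800 is $2,046; credit = $2,275 − $2,046 = $229.
At $318,950 — 4% of the $56,150 excess over $262,800 is $2,246; credit = $2,275 − $2,246 = $29.
Lost: $229 − $29 = $200.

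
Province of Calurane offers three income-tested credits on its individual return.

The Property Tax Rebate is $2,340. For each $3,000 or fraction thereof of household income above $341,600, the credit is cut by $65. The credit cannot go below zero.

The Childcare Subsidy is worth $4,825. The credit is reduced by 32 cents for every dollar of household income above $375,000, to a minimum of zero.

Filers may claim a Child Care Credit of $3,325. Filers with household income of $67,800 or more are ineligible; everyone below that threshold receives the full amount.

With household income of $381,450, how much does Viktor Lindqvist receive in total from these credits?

Property Tax Rebate: income exceeds $341,600 by $39,850, which is 14 full-or-partial $3,000 increments; reduction = 14 × $65 = $910, leaving $1,430.
Childcare Subsidy: 32% of the $6,450 excess over $375,000 is $2,064; credit = $4,825 − $2,064 = $2,761.
Child Care Credit: $381,450 meets or exceeds the $67,800 cutoff, so the credit is $0.
Total: $1,430 + $2,761 + $0 = $4,191.

$4,191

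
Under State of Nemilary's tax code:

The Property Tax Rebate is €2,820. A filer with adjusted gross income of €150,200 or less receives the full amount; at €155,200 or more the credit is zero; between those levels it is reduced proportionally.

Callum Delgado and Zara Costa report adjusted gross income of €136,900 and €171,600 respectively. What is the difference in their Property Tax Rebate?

Callum (€136,900): Property Tax Rebate: €136,900 is at or below the €150,200 threshold, so the full €2,820 applies.
Zara (€171,600): Property Tax Rebate: €171,600 is at or above €155,200, so the credit is €0.
Difference: |€2,820 − €0| = €2,820.

€2,820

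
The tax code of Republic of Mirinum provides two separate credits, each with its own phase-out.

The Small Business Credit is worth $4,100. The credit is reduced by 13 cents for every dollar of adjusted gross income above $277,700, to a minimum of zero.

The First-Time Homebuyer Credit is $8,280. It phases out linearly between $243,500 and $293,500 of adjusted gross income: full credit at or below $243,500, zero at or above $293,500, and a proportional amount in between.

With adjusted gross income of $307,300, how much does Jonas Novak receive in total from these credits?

Small Business Credit: 13% of the $29,600 excess over $277,700 is $3,848; credit = $4,100 − $3,848 = $252.
First-Time Homebuyer Credit: $307,300 is at or above $293,500, so the credit is $0.
Total: $252 + $0 = $252.

$252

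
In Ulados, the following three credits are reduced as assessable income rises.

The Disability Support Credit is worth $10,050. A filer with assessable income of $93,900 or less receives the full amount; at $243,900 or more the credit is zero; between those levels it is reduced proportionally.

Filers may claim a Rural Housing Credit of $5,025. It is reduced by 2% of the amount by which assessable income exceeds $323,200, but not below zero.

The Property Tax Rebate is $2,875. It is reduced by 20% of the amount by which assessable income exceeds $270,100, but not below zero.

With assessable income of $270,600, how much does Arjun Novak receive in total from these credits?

Disability Support Credit: $270,600 is at or above $243,900, so the credit is $0.
Rural Housing Credit: $270,600 is at or below the $323,200 threshold, so the full $5,025 applies.
Property Tax Rebate: 20% of the $500 excess over $270,100 is $100; credit = $2,875 − $100 = $2,775.
Total: $0 + $5,025 + $2,775 = $7,800.

$7,800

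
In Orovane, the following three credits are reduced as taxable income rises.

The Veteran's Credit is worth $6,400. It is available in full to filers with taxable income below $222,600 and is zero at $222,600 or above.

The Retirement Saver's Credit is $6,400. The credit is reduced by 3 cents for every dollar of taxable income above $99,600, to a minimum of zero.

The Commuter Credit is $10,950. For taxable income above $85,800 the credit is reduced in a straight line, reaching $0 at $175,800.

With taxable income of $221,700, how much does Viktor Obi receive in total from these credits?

Veteran's Credit: $221,700 is below the $222,600 cutoff, so the full $6,400 applies.
Retirement Saver's Credit: 3% of the $122,100 excess over $99,600 is $3,663; credit = $6,400 − $3,663 = $2,737.
Commuter Credit: $221,700 is at or above $175,800, so the credit is $0.
Total: $6,400 + $2,737 + $0 = $9,137.

$9,137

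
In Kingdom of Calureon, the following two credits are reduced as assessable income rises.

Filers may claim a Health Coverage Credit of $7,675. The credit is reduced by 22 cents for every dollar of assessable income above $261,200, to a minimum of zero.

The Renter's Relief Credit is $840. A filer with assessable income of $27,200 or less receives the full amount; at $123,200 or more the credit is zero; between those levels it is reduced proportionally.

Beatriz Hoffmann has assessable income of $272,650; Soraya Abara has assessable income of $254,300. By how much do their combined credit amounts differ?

Beatriz ($272,650): Health Coverage Credit: 22% of the $11,450 excess over $261,200 is $2,519; credit = $7,675 − $2,519 = $5,156. Renter's Relief Credit: $272,650 is at or above $123,200, so the credit is $0. total $5,156 + $0 = $5,156
Soraya ($254,300): Health Coverage Credit: $254,300 is at or below the $261,200 threshold, so the full $7,675 applies. Renter's Relief Credit: $254,300 is at or above $123,200, so the credit is $0. total $7,675 + $0 = $7,675
Difference: |$5,156 − $7,675| = $2,519.

$2,519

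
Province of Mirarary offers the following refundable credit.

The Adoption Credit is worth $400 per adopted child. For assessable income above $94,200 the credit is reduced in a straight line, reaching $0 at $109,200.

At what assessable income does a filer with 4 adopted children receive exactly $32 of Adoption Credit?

$108,900

Full credit = 4 × $400 = $1,600.
$32 is 32/1,600 of the full $1,600, so 1,568/1,600 of the $15,000 range has been used: income = $94,200 + $15,000 × 1,568/1,600 = $108,900.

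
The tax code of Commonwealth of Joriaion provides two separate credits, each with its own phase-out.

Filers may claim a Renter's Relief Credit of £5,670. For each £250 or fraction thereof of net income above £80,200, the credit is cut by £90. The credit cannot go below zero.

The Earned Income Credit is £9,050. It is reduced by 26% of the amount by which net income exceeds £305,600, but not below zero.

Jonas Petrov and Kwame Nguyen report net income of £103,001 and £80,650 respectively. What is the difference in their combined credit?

Jonas (£103,001): Renter's Relief Credit: income exceeds £80,200 by £22,801 → 92 increments × £90 = £8,280 ≥ base, so the credit is £0. Earned Income Credit: £103,001 is at or below the £305,600 threshold, so the full £9,050 applies. total £0 + £9,050 = £9,050
Kwame (£80,650): Renter's Relief Credit: income exceeds £80,200 by £450, which is 2 full-or-partial £250 increments; reduction = 2 × £90 = £180, leaving £5,490. Earned Income Credit: £80,650 is at or below the £305,600 threshold, so the full £9,050 applies. total £5,490 + £9,050 = £14,540
Difference: |£9,050 − £14,540| = £5,490.

£5,490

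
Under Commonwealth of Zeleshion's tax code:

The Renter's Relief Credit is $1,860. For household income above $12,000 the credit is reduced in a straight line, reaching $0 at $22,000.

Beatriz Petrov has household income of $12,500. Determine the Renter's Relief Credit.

Renter's Relief Credit: $12,500 is $500 into a $10,000 phase-out range, leaving 9,500/10,000 of the credit: $1,860 × 9,500/10,000 = $1,767.

$1,767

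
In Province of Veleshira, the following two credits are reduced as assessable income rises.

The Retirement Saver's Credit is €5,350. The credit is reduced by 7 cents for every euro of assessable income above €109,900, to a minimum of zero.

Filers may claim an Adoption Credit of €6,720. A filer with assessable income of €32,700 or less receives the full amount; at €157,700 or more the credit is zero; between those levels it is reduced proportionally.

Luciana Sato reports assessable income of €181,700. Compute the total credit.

€324

Retirement Saver's Credit: 7% of the €71,800 excess over €109,900 is €5,026; credit = €5,350 − €5,026 = €324.
Adoption Credit: €181,700 is at or above €157,700, so the credit is €0.
Total: €324 + €0 = €324.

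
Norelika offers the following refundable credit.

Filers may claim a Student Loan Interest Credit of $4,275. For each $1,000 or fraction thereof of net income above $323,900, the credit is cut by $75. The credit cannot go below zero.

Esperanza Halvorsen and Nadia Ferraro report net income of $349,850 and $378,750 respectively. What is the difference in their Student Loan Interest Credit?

Esperanza ($349,850): Student Loan Interest Credit: income exceeds $323,900 by $25,950, which is 26 full-or-partial $1,000 increments; reduction = 26 × $75 = $1,950, leaving $2,325.
Nadia ($378,750): Student Loan Interest Credit: income exceeds $323,900 by $54,850, which is 55 full-or-partial $1,000 increments; reduction = 55 × $75 = $4,125, leaving $150.
Difference: |$2,325 − $150| = $2,175.

$2,175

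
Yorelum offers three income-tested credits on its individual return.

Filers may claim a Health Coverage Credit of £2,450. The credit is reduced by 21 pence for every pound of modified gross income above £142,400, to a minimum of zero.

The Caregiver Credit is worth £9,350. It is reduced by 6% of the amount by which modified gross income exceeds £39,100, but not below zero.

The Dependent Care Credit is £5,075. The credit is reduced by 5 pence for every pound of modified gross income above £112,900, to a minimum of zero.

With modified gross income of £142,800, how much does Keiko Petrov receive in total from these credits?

Health Coverage Credit: 21% of the £400 excess over £142,400 is £84; credit = £2,450 − £84 = £2,366.
Caregiver Credit: 6% of the £103,700 excess over £39,100 is £6,222; credit = £9,350 − £6,222 = £3,128.
Dependent Care Credit: 5% of the £29,900 excess over £112,900 is £1,495; credit = £5,075 − £1,495 = £3,580.
Total: £2,366 + £3,128 + £3,580 = £9,074.

£9,074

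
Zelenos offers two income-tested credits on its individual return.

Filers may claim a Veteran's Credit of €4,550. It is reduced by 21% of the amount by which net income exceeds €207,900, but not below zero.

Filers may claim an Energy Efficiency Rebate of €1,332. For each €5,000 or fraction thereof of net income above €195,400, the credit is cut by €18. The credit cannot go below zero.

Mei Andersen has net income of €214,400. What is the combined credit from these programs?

€4,445

Veteran's Credit: 21% of the €6,500 excess over €207,900 is €1,365; credit = €4,550 − €1,365 = €3,185.
Energy Efficiency Rebate: income exceeds €195,400 by €19,000, which is 4 full-or-partial €5,000 increments; reduction = 4 × €18 = €72, leaving €1,260.
Total: €3,185 + €1,260 = €4,445.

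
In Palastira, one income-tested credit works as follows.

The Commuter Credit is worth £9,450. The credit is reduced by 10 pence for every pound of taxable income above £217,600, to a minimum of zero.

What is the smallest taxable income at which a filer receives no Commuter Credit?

£312,100

The credit falls by 10% of each pound above £217,600, so it reaches zero when the excess is £9,450 / 10% = £94,500: income = £217,600 + £94,500 = £312,100.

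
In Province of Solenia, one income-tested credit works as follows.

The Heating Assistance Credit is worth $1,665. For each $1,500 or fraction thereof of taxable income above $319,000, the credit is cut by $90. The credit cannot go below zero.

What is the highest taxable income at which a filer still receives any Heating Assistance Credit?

$346,000

After 18 increments the reduction is 18 × $90 = $1,620, leaving $45; one more increment wipes it out. Increment 18 ends at excess 18 × $1,500 = $27,000, so the highest qualifying income is $319,000 + $27,000 = $346,000.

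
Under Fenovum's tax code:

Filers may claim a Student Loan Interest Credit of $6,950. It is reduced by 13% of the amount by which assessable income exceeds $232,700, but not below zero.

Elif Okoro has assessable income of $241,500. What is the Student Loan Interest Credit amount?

$5,806

Student Loan Interest Credit: 13% of the $8,800 excess over $232,700 is $1,144; credit = $6,950 − $1,144 = $5,806.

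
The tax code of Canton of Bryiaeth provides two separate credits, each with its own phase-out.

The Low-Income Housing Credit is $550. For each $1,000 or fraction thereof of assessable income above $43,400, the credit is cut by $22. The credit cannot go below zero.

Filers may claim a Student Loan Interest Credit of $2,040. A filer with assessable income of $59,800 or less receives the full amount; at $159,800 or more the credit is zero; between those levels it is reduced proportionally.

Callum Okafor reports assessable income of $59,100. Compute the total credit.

Low-Income Housing Credit: income exceeds $43,400 by $15,700, which is 16 full-or-partial $1,000 increments; reduction = 16 × $22 = $352, leaving $198.
Student Loan Interest Credit: $59,100 is at or below the $59,800 threshold, so the full $2,040 applies.
Total: $198 + $2,040 = $2,238.

$2,238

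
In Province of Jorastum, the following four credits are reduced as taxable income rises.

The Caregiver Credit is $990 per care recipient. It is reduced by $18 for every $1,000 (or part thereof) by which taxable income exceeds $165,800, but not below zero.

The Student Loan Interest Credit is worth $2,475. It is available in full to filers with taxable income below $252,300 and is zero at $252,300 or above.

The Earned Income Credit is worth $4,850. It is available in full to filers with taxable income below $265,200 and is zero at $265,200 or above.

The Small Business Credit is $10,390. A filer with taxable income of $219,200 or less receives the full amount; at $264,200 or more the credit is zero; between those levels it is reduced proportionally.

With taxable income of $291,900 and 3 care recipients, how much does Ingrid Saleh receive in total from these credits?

$684

Caregiver Credit: base = 3 × $990 = $2,970. income exceeds $165,800 by $126,100, which is 127 full-or-partial $1,000 increments; reduction = 127 × $18 = $2,286, leaving $684.
Student Loan Interest Credit: $291,900 meets or exceeds the $252,300 cutoff, so the credit is $0.
Earned Income Credit: $291,900 meets or exceeds the $265,200 cutoff, so the credit is $0.
Small Business Credit: $291,900 is at or above $264,200, so the credit is $0.
Total: $684 + $0 + $0 + $0 = $684.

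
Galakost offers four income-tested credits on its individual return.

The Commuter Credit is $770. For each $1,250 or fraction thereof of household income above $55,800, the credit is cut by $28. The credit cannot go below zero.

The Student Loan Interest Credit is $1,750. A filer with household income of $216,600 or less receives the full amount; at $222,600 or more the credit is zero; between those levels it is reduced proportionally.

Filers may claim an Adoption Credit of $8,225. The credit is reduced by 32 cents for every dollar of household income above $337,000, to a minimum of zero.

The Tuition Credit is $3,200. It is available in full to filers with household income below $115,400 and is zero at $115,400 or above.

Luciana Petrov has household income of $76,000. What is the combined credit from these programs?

Commuter Credit: income exceeds $55,800 by $20,200, which is 17 full-or-partial $1,250 increments; reduction = 17 × $28 = $476, leaving $294.
Student Loan Interest Credit: $76,000 is at or below the $216,600 threshold, so the full $1,750 applies.
Adoption Credit: $76,000 is at or below the $337,000 threshold, so the full $8,225 applies.
Tuition Credit: $76,000 is below the $115,400 cutoff, so the full $3,200 applies.
Total: $294 + $1,750 + $8,225 + $3,200 = $13,469.

$13,469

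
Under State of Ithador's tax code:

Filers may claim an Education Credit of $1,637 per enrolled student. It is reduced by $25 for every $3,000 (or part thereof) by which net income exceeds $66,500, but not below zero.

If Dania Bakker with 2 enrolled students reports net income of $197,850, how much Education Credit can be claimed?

Education Credit: base = 2 × $1,637 = $3,274. income exceeds $66,500 by $131,350, which is 44 full-or-partial $3,000 increments; reduction = 44 × $25 = $1,100, leaving $2,174.

$2,174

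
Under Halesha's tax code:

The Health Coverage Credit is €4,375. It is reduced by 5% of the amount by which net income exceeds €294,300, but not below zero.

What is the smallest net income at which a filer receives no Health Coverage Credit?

€381,800

The credit falls by 5% of each euro above €294,300, so it reaches zero when the excess is €4,375 / 5% = €87,500: income = €294,300 + €87,500 = €381,800.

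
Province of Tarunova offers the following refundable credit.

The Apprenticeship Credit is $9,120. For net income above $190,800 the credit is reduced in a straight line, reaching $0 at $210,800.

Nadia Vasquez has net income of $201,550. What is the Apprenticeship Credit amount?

$4,218

Apprenticeship Credit: $201,550 is $10,750 into a $20,000 phase-out range, leaving 9,250/20,000 of the credit: $9,120 × 9,250/20,000 = $4,218.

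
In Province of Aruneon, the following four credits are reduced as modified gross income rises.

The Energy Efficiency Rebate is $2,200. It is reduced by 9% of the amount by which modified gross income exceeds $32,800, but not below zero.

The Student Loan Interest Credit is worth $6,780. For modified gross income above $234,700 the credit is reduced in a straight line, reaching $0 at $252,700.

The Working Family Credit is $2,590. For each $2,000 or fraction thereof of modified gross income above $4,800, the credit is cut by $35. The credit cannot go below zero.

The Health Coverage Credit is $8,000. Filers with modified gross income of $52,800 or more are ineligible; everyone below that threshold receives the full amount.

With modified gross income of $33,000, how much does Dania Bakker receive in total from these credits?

$19,027

Energy Efficiency Rebate: 9% of the $200 excess over $32,800 is $18; credit = $2,200 − $18 = $2,182.
Student Loan Interest Credit: $33,000 is at or below the $234,700 threshold, so the full $6,780 applies.
Working Family Credit: income exceeds $4,800 by $28,200, which is 15 full-or-partial $2,000 increments; reduction = 15 × $35 = $525, leaving $2,065.
Health Coverage Credit: $33,000 is below the $52,800 cutoff, so the full $8,000 applies.
Total: $2,182 + $6,780 + $2,065 + $8,000 = $19,027.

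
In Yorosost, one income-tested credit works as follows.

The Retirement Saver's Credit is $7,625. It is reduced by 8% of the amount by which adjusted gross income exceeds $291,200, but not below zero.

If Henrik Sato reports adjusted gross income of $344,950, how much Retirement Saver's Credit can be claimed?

Retirement Saver's Credit: 8% of the $53,750 excess over $291,200 is $4,300; credit = $7,625 − $4,300 = $3,325.

$3,325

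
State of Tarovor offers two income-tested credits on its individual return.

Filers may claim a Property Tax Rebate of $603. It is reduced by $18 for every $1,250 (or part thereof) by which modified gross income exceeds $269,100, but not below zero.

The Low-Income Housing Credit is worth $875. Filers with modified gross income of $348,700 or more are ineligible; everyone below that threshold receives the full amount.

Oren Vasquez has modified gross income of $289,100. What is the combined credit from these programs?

$1,190

Property Tax Rebate: income exceeds $269,100 by $20,000, which is 16 full-or-partial $1,250 increments; reduction = 16 × $18 = $288, leaving $315.
Low-Income Housing Credit: $289,100 is below the $348,700 cutoff, so the full $875 applies.
Total: $315 + $875 = $1,190.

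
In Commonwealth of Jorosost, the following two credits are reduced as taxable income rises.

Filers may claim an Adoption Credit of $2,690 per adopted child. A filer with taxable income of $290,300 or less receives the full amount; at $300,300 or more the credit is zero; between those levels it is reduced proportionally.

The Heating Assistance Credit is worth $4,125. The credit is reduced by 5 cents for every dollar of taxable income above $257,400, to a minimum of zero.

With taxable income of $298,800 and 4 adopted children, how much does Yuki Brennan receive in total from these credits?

Adoption Credit: base = 4 × $2,690 = $10,760. $298,800 is $8,500 into a $10,000 phase-out range, leaving 1,500/10,000 of the credit: $10,760 × 1,500/10,000 = $1,614.
Heating Assistance Credit: 5% of the $41,400 excess over $257,400 is $2,070; credit = $4,125 − $2,070 = $2,055.
Total: $1,614 + $2,055 = $3,669.

$3,669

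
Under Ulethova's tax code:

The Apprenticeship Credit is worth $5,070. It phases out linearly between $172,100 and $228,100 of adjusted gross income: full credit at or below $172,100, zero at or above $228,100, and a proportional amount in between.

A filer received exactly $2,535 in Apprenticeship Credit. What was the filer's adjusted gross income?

$2,535 is 2,535/5,070 of the full $5,070, so 2,535/5,070 of the $56,000 range has been used: income = $172,100 + $56,000 × 2,535/5,070 = $200,100.

$200,100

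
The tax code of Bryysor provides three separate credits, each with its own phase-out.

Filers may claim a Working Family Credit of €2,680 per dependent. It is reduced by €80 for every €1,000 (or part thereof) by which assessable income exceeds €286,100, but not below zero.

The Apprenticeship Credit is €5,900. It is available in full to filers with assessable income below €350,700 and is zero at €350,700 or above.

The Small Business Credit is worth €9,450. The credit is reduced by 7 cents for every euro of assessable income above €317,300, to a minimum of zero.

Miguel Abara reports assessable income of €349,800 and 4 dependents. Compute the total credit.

Working Family Credit: base = 4 × €2,680 = €10,720. income exceeds €286,100 by €63,700, which is 64 full-or-partial €1,000 increments; reduction = 64 × €80 = €5,120, leaving €5,600.
Apprenticeship Credit: €349,800 is below the €350,700 cutoff, so the full €5,900 applies.
Small Business Credit: 7% of the €32,500 excess over €317,300 is €2,275; credit = €9,450 − €2,275 = €7,175.
Total: €5,600 + €5,900 + €7,175 = €18,675.

€18,675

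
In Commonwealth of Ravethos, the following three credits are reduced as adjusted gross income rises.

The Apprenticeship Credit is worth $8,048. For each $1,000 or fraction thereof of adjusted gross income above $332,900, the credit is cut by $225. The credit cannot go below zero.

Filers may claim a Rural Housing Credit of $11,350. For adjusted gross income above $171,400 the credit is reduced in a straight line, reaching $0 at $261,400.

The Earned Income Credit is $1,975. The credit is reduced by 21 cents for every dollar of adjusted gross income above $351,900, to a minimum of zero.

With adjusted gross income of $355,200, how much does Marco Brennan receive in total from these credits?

$4,155

Apprenticeship Credit: income exceeds $332,900 by $22,300, which is 23 full-or-partial $1,000 increments; reduction = 23 × $225 = $5,175, leaving $2,873.
Rural Housing Credit: $355,200 is at or above $261,400, so the credit is $0.
Earned Income Credit: 21% of the $3,300 excess over $351,900 is $693; credit = $1,975 − $693 = $1,282.
Total: $2,873 + $0 + $1,282 = $4,155.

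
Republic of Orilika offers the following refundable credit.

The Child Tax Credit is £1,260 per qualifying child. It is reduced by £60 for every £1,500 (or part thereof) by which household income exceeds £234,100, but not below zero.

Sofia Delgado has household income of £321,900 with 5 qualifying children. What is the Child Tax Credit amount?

Child Tax Credit: base = 5 × £1,260 = £6,300. income exceeds £234,100 by £87,800, which is 59 full-or-partial £1,500 increments; reduction = 59 × £60 = £3,540, leaving £2,760.

£2,760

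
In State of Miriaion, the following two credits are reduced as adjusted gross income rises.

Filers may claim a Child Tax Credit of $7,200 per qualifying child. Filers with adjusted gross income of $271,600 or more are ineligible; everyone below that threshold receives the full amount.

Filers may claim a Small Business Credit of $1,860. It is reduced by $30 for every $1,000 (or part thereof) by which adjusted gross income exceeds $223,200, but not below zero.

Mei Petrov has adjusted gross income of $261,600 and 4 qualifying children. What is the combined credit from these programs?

Child Tax Credit: base = 4 × $7,200 = $28,800. $261,600 is below the $271,600 cutoff, so the full $28,800 applies.
Small Business Credit: income exceeds $223,200 by $38,400, which is 39 full-or-partial $1,000 increments; reduction = 39 × $30 = $1,170, leaving $690.
Total: $28,800 + $690 = $29,490.

$29,490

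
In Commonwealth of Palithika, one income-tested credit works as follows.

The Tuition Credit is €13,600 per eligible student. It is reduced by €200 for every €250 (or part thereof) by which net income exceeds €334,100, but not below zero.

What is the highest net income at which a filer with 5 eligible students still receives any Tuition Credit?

€418,850

Full credit = 5 × €13,600 = €68,000.
After 339 increments the reduction is 339 × €200 = €67,800, leaving €200; one more increment wipes it out. Increment 339 ends at excess 339 × €250 = €84,750, so the highest qualifying income is €334,100 + €84,750 = €418,850.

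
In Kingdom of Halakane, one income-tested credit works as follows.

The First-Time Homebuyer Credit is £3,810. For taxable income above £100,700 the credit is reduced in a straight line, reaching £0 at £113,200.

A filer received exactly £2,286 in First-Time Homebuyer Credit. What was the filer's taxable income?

£2,286 is 2,286/3,810 of the full £3,810, so 1,524/3,810 of the £12,500 range has been used: income = £100,700 + £12,500 × 1,524/3,810 = £105,700.

£105,700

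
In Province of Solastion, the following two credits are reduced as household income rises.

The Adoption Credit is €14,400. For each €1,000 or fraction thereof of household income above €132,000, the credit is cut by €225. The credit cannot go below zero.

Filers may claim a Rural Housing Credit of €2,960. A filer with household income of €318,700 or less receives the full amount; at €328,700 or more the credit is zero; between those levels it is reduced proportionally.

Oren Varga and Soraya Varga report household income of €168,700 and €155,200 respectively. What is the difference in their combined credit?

Oren (€168,700): Adoption Credit: income exceeds €132,000 by €36,700, which is 37 full-or-partial €1,000 increments; reduction = 37 × €225 = €8,325, leaving €6,075. Rural Housing Credit: €168,700 is at or below the €318,700 threshold, so the full €2,960 applies. total €6,075 + €2,960 = €9,035
Soraya (€155,200): Adoption Credit: income exceeds €132,000 by €23,200, which is 24 full-or-partial €1,000 increments; reduction = 24 × €225 = €5,400, leaving €9,000. Rural Housing Credit: €155,200 is at or below the €318,700 threshold, so the full €2,960 applies. total €9,000 + €2,960 = €11,960
Difference: |€9,035 − €11,960| = €2,925.

€2,925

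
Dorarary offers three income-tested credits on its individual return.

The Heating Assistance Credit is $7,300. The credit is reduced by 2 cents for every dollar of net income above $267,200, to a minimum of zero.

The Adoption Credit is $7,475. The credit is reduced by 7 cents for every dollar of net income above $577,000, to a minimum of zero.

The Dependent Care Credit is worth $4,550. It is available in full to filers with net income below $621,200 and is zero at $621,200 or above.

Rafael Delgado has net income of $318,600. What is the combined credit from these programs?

Heating Assistance Credit: 2% of the $51,400 excess over $267,200 is $1,028; credit = $7,300 − $1,028 = $6,272.
Adoption Credit: $318,600 is at or below the $577,000 threshold, so the full $7,475 applies.
Dependent Care Credit: $318,600 is below the $621,200 cutoff, so the full $4,550 applies.
Total: $6,272 + $7,475 + $4,550 = $18,297.

$18,297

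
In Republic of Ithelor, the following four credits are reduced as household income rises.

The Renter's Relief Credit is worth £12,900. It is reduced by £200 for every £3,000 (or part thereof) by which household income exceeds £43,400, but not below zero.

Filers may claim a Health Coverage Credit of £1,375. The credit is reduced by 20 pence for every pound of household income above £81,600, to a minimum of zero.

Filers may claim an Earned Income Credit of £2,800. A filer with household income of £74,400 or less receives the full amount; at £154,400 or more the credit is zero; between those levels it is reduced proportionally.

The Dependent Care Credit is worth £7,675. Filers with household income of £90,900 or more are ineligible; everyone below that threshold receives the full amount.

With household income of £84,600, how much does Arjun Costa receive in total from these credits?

Renter's Relief Credit: income exceeds £43,400 by £41,200, which is 14 full-or-partial £3,000 increments; reduction = 14 × £200 = £2,800, leaving £10,100.
Health Coverage Credit: 20% of the £3,000 excess over £81,600 is £600; credit = £1,375 − £600 = £775.
Earned Income Credit: £84,600 is £10,200 into a £80,000 phase-out range, leaving 69,800/80,000 of the credit: £2,800 × 69,800/80,000 = £2,443.
Dependent Care Credit: £84,600 is below the £90,900 cutoff, so the full £7,675 applies.
Total: £10,100 + £775 + £2,443 + £7,675 = £20,993.

£20,993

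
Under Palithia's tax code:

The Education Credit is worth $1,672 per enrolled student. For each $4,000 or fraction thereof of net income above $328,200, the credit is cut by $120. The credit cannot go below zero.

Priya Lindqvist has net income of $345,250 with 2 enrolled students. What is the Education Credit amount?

Education Credit: base = 2 × $1,672 = $3,344. income exceeds $328,200 by $17,050, which is 5 full-or-partial $4,000 increments; reduction = 5 × $120 = $600, leaving $2,744.

$2,744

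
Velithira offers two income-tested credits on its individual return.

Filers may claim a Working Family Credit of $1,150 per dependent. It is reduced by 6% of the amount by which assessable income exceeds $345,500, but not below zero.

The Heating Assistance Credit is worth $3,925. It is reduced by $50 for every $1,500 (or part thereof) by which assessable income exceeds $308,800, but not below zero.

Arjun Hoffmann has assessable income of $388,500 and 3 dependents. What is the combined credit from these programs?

$2,095

Working Family Credit: base = 3 × $1,150 = $3,450. 6% of the $43,000 excess over $345,500 is $2,580; credit = $3,450 − $2,580 = $870.
Heating Assistance Credit: income exceeds $308,800 by $79,700, which is 54 full-or-partial $1,500 increments; reduction = 54 × $50 = $2,700, leaving $1,225.
Total: $870 + $1,225 = $2,095.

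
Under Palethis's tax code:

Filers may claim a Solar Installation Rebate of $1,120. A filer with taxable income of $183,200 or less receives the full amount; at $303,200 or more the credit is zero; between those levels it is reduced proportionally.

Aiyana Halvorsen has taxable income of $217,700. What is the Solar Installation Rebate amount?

Solar Installation Rebate: $217,700 is $34,500 into a $120,000 phase-out range, leaving 85,500/120,000 of the credit: $1,120 × 85,500/120,000 = $798.

$798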